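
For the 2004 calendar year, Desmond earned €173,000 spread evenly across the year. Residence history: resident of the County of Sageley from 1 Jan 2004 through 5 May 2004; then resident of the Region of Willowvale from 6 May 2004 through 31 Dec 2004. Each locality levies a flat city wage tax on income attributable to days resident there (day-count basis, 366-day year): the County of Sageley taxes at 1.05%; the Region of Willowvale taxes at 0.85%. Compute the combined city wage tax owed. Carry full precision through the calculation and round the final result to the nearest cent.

The County of Sageley, 1 Jan – 5 May 2004: 126 days → €173,000 × 1.05% × 126/366 = €625.3525
The Region of Willowvale, 6 May – 31 Dec 2004: 240 days → €173,000 × 0.85% × 240/366 = €964.2623
Total = €1,589.6148

€1,589.61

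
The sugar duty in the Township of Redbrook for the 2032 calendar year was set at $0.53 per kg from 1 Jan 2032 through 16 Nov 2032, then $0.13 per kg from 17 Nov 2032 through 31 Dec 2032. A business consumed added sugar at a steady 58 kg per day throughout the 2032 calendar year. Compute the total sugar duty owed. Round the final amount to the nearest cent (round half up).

1 Jan – 16 Nov 2032: 321 days × 58 kg/day = 18,618 kg at $0.53/kg → $9,867.54
17 Nov – 31 Dec 2032: 45 days × 58 kg/day = 2,610 kg at $0.13/kg → $339.30

$10,206.84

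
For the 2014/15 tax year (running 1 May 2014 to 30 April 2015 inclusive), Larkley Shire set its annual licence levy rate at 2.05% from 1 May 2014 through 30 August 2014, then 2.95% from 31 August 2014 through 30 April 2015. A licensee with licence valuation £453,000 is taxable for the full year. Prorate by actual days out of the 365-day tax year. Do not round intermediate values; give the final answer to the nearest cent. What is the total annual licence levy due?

1 May – 30 August 2014: 122 days at 2.05% → £453,000 × 2.05% × 122/365 = £3,103.9808
31 August 2014 – 30 April 2015: 243 days at 2.95% → £453,000 × 2.95% × 243/365 = £8,896.7959
Total = £12,000.7767

£12,000.78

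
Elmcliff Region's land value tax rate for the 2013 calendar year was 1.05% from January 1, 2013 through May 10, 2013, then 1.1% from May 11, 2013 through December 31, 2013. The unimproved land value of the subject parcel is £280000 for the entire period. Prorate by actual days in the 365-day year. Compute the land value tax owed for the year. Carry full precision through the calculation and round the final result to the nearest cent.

January 1 – May 10, 2013: 130 days at 1.05% → £280000 × 1.05% × 130/365 = £1047.1233
May 11 – December 31, 2013: 235 days at 1.1% → £280000 × 1.1% × 235/365 = £1983.0137
Total = £3030.1370

£3030.14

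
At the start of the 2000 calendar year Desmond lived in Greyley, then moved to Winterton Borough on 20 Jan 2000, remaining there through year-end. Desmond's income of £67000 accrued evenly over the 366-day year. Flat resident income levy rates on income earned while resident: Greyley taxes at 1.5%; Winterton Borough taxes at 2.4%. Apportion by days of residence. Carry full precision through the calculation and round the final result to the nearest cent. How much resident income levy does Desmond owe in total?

Greyley, 1 Jan – 19 Jan 2000: 19 days → £67000 × 1.5% × 19/366 = £52.1721
Winterton Borough, 20 Jan – 31 Dec 2000: 347 days → £67000 × 2.4% × 347/366 = £1524.5246
Total = £1576.6967

£1576.70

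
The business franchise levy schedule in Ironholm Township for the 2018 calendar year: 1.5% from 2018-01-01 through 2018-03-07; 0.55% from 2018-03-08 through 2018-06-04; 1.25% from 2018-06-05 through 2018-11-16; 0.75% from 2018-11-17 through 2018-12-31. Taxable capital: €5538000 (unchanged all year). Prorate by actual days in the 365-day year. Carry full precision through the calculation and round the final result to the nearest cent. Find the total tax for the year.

2018-01-01 to 2018-03-07: 66 days at 1.5% → €5538000 × 1.5% × 66/365 = €15020.8767
2018-03-08 to 2018-06-04: 89 days at 0.55% → €5538000 × 0.55% × 89/365 = €7426.9890
2018-06-05 to 2018-11-16: 165 days at 1.25% → €5538000 × 1.25% × 165/365 = €31293.4932
2018-11-17 to 2018-12-31: 45 days at 0.75% → €5538000 × 0.75% × 45/365 = €5120.7534
Total = €58862.1123

€58862.11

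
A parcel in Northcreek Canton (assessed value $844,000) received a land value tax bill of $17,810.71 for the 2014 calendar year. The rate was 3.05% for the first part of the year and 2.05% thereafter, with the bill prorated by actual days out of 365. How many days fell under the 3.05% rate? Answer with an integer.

22 days

Let d = days at the first rate; then 365 − d days at the second rate.
$844,000 × [3.05%·d + 2.05%·(365−d)] / 365 = $17,810.71
Solving gives d = 22, so the new rate took effect on 23 Jan 2014.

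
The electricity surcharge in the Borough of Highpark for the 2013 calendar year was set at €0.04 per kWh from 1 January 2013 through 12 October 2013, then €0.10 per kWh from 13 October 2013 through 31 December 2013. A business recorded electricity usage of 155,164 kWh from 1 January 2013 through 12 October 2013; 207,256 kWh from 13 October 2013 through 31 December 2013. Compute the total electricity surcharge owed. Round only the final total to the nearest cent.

€26932.16

1 January – 12 October 2013: 155,164 kWh at €0.04/kWh → €6206.56
13 October – 31 December 2013: 207,256 kWh at €0.10/kWh → €20725.60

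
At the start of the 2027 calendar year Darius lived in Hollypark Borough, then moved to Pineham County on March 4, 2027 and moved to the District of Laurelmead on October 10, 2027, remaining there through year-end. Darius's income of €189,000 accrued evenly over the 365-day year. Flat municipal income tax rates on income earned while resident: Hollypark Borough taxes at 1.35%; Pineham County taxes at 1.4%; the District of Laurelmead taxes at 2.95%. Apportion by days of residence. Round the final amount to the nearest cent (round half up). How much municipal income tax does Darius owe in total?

€3,296.11

Hollypark Borough, January 1 – March 3, 2027: 62 days → €189,000 × 1.35% × 62/365 = €433.4055
Pineham County, March 4 – October 9, 2027: 220 days → €189,000 × 1.4% × 220/365 = €1,594.8493
The District of Laurelmead, October 10 – December 31, 2027: 83 days → €189,000 × 2.95% × 83/365 = €1,267.8534
Total = €3,296.1082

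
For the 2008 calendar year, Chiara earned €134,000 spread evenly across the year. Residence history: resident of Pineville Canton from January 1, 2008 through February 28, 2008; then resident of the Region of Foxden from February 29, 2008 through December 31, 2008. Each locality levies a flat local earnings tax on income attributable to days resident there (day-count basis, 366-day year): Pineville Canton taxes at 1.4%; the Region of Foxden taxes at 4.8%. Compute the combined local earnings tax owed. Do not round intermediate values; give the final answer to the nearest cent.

€5,697.56

Pineville Canton, January 1 – February 28, 2008: 59 days → €134,000 × 1.4% × 59/366 = €302.4153
The Region of Foxden, February 29 – December 31, 2008: 307 days → €134,000 × 4.8% × 307/366 = €5,395.1475
Total = €5,697.5628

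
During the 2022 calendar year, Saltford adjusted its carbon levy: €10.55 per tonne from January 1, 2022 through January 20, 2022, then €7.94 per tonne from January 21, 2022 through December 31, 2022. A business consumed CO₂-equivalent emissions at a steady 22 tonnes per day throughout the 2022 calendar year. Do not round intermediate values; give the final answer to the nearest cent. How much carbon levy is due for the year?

January 1 – January 20, 2022: 20 days × 22 tonnes/day = 440 tonnes at €10.55/tonne → €4642.00
January 21 – December 31, 2022: 345 days × 22 tonnes/day = 7,590 tonnes at €7.94/tonne → €60264.60

€64906.60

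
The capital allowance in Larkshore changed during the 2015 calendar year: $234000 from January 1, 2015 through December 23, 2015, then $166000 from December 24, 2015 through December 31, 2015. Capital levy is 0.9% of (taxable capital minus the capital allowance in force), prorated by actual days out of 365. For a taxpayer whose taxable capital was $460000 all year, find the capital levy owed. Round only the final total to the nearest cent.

January 1 – December 23, 2015: 357 days, exemption $234000 → ($460000 − $234000) × 0.9% × 357/365 = $1989.4192
December 24 – December 31, 2015: 8 days, exemption $166000 → ($460000 − $166000) × 0.9% × 8/365 = $57.9945
Total = $2047.4137

$2047.41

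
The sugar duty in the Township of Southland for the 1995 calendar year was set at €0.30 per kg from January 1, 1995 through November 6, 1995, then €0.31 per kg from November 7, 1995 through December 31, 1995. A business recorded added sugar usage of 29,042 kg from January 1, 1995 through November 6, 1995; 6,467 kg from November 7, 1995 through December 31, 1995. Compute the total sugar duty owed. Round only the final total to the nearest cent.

January 1 – November 6, 1995: 29,042 kg at €0.30/kg → €8,712.60
November 7 – December 31, 1995: 6,467 kg at €0.31/kg → €2,004.77

€10,717.37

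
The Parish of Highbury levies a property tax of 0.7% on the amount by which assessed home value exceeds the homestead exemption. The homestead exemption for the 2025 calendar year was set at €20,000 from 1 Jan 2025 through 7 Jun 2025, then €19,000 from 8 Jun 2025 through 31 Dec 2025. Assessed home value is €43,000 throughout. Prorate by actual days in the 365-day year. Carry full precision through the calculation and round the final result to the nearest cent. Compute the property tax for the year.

€164.97

1 Jan – 7 Jun 2025: 158 days, exemption €20,000 → (€43,000 − €20,000) × 0.7% × 158/365 = €69.6932
8 Jun – 31 Dec 2025: 207 days, exemption €19,000 → (€43,000 − €19,000) × 0.7% × 207/365 = €95.2767
Total = €164.9699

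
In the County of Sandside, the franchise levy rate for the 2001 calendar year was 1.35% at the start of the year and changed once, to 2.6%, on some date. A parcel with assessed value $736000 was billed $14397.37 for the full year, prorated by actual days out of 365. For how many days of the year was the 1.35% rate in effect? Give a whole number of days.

Let d = days at the first rate; then 365 − d days at the second rate.
$736000 × [1.35%·d + 2.6%·(365−d)] / 365 = $14397.37
Solving gives d = 188, so the new rate took effect on 8 Jul 2001.

188 days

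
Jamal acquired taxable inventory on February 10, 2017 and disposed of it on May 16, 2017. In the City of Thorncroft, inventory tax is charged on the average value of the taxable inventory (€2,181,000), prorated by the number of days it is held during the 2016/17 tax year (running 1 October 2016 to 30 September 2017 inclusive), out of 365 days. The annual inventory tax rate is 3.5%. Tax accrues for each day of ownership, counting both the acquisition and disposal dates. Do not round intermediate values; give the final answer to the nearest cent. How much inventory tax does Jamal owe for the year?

Days held (February 10 – May 16, 2017): 96 out of 365
Tax = €2,181,000 × 3.5% × 96/365 = €20,077.1507

€20,077.15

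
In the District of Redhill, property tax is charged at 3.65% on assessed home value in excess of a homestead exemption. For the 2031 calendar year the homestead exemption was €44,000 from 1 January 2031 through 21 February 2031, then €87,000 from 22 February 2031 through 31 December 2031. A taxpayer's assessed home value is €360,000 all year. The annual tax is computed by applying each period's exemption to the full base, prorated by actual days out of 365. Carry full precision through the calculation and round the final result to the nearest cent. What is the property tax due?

1 January – 21 February 2031: 52 days, exemption €44,000 → (€360,000 − €44,000) × 3.65% × 52/365 = €1,643.2000
22 February – 31 December 2031: 313 days, exemption €87,000 → (€360,000 − €87,000) × 3.65% × 313/365 = €8,544.9000
Total = €10,188.1000

€10,188.10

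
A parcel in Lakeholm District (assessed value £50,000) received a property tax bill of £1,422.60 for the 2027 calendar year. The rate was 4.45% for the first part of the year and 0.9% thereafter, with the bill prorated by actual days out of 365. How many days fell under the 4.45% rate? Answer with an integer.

200 days

Let d = days at the first rate; then 365 − d days at the second rate.
£50,000 × [4.45%·d + 0.9%·(365−d)] / 365 = £1,422.60
Solving gives d = 200, so the new rate took effect on 20 Jul 2027.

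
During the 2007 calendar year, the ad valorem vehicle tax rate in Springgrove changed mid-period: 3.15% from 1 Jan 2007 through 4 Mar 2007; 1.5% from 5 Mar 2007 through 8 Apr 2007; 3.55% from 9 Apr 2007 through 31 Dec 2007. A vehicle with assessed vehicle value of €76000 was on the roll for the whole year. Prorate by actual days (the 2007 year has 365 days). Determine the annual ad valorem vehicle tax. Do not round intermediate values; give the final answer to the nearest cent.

1 Jan – 4 Mar 2007: 63 days at 3.15% → €76000 × 3.15% × 63/365 = €413.2110
5 Mar – 8 Apr 2007: 35 days at 1.5% → €76000 × 1.5% × 35/365 = €109.3151
9 Apr – 31 Dec 2007: 267 days at 3.55% → €76000 × 3.55% × 267/365 = €1973.6055
Total = €2496.1315

€2496.13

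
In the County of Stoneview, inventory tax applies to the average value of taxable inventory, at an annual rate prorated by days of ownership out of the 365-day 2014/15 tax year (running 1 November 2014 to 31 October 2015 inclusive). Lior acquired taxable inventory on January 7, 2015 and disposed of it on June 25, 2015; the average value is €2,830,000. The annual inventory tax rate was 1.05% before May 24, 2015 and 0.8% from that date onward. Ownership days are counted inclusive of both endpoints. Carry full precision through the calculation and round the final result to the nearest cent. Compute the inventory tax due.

January 7 – May 23, 2015: 137 days at 1.05% → €2,830,000 × 1.05% × 137/365 = €11,153.3014
May 24 – June 25, 2015: 33 days at 0.8% → €2,830,000 × 0.8% × 33/365 = €2,046.9041
Total = €13,200.2055

€13,200.21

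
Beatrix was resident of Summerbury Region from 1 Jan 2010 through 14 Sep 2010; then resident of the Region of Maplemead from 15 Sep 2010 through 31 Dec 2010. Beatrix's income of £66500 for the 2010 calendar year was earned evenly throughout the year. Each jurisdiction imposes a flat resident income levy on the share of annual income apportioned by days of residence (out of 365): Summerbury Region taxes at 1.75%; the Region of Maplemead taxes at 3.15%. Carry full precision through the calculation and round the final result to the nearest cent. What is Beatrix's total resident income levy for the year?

Summerbury Region, 1 Jan – 14 Sep 2010: 257 days → £66500 × 1.75% × 257/365 = £819.4075
The Region of Maplemead, 15 Sep – 31 Dec 2010: 108 days → £66500 × 3.15% × 108/365 = £619.8164
Total = £1439.2240

£1439.22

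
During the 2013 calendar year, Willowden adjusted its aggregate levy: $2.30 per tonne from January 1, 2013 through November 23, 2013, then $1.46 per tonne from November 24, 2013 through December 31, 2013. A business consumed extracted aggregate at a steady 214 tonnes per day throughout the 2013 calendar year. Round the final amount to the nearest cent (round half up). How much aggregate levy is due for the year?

$172,822.12

January 1 – November 23, 2013: 327 days × 214 tonnes/day = 69,978 tonnes at $2.30/tonne → $160,949.40
November 24 – December 31, 2013: 38 days × 214 tonnes/day = 8,132 tonnes at $1.46/tonne → $11,872.72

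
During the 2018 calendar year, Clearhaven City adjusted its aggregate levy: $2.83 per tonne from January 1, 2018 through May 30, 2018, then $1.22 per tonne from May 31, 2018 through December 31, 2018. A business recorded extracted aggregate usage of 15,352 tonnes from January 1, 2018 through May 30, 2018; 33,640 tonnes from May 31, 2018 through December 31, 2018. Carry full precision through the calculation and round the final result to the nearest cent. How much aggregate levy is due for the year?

$84486.96

January 1 – May 30, 2018: 15,352 tonnes at $2.83/tonne → $43446.16
May 31 – December 31, 2018: 33,640 tonnes at $1.22/tonne → $41040.80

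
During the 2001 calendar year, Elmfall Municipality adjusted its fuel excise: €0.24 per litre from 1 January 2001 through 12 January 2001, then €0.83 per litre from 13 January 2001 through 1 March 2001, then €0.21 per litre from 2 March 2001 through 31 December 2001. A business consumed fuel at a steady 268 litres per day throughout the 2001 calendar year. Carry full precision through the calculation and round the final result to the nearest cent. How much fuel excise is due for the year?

1 January – 12 January 2001: 12 days × 268 litres/day = 3,216 litres at €0.24/litre → €771.84
13 January – 1 March 2001: 48 days × 268 litres/day = 12,864 litres at €0.83/litre → €10,677.12
2 March – 31 December 2001: 305 days × 268 litres/day = 81,740 litres at €0.21/litre → €17,165.40

€28,614.36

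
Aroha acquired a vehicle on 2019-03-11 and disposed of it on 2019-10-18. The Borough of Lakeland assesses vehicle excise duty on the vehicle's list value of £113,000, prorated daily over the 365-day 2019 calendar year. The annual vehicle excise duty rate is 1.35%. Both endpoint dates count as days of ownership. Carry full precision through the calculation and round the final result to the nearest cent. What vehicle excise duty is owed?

Days held (2019-03-11 to 2019-10-18): 222 out of 365
Tax = £113,000 × 1.35% × 222/365 = £927.8384

£927.84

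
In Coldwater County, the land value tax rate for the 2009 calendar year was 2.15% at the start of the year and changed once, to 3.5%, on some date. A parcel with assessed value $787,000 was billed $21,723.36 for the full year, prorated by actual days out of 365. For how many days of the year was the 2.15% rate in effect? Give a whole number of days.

200 days

Let d = days at the first rate; then 365 − d days at the second rate.
$787,000 × [2.15%·d + 3.5%·(365−d)] / 365 = $21,723.36
Solving gives d = 200, so the new rate took effect on 20 July 2009.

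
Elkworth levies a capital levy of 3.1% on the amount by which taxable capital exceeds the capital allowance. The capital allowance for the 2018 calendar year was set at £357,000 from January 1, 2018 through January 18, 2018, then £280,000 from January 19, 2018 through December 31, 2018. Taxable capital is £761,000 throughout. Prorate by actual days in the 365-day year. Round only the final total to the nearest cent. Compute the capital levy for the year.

£14,793.28

January 1 – January 18, 2018: 18 days, exemption £357,000 → (£761,000 − £357,000) × 3.1% × 18/365 = £617.6219
January 19 – December 31, 2018: 347 days, exemption £280,000 → (£761,000 − £280,000) × 3.1% × 347/365 = £14,175.6630
Total = £14,793.2849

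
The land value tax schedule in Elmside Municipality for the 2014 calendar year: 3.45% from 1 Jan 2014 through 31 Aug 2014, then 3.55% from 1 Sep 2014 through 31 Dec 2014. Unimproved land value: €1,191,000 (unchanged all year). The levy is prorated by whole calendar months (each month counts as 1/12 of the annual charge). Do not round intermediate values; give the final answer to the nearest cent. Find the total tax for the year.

1 Jan – 31 Aug 2014: 8 months at 3.45% → €1,191,000 × 3.45% × 8/12 = €27,393.0000
1 Sep – 31 Dec 2014: 4 months at 3.55% → €1,191,000 × 3.55% × 4/12 = €14,093.5000
Total = €41,486.5000

€41,486.50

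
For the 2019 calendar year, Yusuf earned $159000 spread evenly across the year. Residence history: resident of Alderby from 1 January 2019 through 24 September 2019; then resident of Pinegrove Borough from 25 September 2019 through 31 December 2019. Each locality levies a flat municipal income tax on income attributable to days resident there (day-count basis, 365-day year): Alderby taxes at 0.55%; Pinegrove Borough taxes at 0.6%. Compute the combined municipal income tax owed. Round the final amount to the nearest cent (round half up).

Alderby, 1 January – 24 September 2019: 267 days → $159000 × 0.55% × 267/365 = $639.7027
Pinegrove Borough, 25 September – 31 December 2019: 98 days → $159000 × 0.6% × 98/365 = $256.1425
Total = $895.8452

$895.85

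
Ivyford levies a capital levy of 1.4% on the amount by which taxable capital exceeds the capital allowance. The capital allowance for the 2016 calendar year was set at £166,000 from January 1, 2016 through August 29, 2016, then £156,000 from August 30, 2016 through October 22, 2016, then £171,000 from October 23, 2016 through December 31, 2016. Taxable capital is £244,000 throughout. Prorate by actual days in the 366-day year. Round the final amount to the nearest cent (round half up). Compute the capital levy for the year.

£1,099.27

January 1 – August 29, 2016: 242 days, exemption £166,000 → (£244,000 − £166,000) × 1.4% × 242/366 = £722.0328
August 30 – October 22, 2016: 54 days, exemption £156,000 → (£244,000 − £156,000) × 1.4% × 54/366 = £181.7705
October 23 – December 31, 2016: 70 days, exemption £171,000 → (£244,000 − £171,000) × 1.4% × 70/366 = £195.4645
Total = £1,099.2678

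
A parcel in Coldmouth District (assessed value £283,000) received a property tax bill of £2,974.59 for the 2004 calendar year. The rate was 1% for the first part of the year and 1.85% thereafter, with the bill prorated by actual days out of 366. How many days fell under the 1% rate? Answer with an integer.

344 days

Let d = days at the first rate; then 366 − d days at the second rate.
£283,000 × [1%·d + 1.85%·(366−d)] / 366 = £2,974.59
Solving gives d = 344, so the new rate took effect on 10 December 2004.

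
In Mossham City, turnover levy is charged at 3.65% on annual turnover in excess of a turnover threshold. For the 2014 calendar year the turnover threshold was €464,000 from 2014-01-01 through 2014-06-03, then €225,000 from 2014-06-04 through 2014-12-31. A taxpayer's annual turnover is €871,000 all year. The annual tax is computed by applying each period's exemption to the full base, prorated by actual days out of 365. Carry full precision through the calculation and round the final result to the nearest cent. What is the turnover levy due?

2014-01-01 to 2014-06-03: 154 days, exemption €464,000 → (€871,000 − €464,000) × 3.65% × 154/365 = €6,267.8000
2014-06-04 to 2014-12-31: 211 days, exemption €225,000 → (€871,000 − €225,000) × 3.65% × 211/365 = €13,630.6000
Total = €19,898.4000

€19,898.40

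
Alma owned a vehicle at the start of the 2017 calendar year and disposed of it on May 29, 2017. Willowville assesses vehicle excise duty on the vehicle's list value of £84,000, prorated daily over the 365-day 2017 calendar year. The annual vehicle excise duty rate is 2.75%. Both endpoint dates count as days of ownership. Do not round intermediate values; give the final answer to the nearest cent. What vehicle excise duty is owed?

Days held (January 1 – May 29, 2017): 149 out of 365
Tax = £84,000 × 2.75% × 149/365 = £942.9863

£942.99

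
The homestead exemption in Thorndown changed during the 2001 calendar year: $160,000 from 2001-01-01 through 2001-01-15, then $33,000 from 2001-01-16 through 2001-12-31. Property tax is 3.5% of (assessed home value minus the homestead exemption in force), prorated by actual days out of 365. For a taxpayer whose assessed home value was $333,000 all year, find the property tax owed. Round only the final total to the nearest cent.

2001-01-01 to 2001-01-15: 15 days, exemption $160,000 → ($333,000 − $160,000) × 3.5% × 15/365 = $248.8356
2001-01-16 to 2001-12-31: 350 days, exemption $33,000 → ($333,000 − $33,000) × 3.5% × 350/365 = $10,068.4932
Total = $10,317.3288

$10,317.33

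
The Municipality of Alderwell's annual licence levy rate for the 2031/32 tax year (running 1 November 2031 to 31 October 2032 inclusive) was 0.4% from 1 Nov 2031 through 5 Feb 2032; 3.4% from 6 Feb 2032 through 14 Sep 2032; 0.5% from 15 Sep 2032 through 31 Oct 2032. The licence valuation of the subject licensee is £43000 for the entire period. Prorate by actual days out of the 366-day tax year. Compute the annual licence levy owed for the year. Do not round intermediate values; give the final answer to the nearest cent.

£959.98

1 Nov 2031 – 5 Feb 2032: 97 days at 0.4% → £43000 × 0.4% × 97/366 = £45.5847
6 Feb – 14 Sep 2032: 222 days at 3.4% → £43000 × 3.4% × 222/366 = £886.7869
15 Sep – 31 Oct 2032: 47 days at 0.5% → £43000 × 0.5% × 47/366 = £27.6093
Total = £959.9809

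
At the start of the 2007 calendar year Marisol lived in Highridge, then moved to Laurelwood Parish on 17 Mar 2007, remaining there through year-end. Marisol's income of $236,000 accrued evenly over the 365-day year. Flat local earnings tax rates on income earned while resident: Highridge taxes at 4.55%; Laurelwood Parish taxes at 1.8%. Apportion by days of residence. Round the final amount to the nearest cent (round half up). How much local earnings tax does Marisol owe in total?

$5,581.56

Highridge, 1 Jan – 16 Mar 2007: 75 days → $236,000 × 4.55% × 75/365 = $2,206.4384
Laurelwood Parish, 17 Mar – 31 Dec 2007: 290 days → $236,000 × 1.8% × 290/365 = $3,375.1233
Total = $5,581.5616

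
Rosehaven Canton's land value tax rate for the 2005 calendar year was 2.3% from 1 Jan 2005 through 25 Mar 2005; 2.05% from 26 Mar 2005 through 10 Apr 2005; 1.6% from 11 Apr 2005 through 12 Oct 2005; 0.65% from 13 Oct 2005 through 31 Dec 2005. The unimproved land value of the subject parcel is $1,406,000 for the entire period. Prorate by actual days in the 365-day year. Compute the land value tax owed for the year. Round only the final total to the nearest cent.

$22,110.79

1 Jan – 25 Mar 2005: 84 days at 2.3% → $1,406,000 × 2.3% × 84/365 = $7,442.1699
26 Mar – 10 Apr 2005: 16 days at 2.05% → $1,406,000 × 2.05% × 16/365 = $1,263.4740
11 Apr – 12 Oct 2005: 185 days at 1.6% → $1,406,000 × 1.6% × 185/365 = $11,402.0822
13 Oct – 31 Dec 2005: 80 days at 0.65% → $1,406,000 × 0.65% × 80/365 = $2,003.0685
Total = $22,110.7945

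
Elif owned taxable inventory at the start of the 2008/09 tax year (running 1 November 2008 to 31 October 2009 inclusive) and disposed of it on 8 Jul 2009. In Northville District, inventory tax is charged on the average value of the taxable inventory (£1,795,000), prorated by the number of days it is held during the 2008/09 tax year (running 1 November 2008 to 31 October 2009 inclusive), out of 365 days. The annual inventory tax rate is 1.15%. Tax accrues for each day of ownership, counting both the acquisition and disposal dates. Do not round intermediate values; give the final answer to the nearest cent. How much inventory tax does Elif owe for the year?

£14,138.70

Days held (1 Nov 2008 – 8 Jul 2009): 250 out of 365
Tax = £1,795,000 × 1.15% × 250/365 = £14,138.6986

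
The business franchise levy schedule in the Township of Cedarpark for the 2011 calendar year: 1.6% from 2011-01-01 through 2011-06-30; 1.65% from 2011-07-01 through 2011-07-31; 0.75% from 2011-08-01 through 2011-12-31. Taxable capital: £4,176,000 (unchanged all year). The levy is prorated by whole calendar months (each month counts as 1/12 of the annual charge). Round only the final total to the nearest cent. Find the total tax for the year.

2011-01-01 to 2011-06-30: 6 months at 1.6% → £4,176,000 × 1.6% × 6/12 = £33,408.0000
2011-07-01 to 2011-07-31: 1 month at 1.65% → £4,176,000 × 1.65% × 1/12 = £5,742.0000
2011-08-01 to 2011-12-31: 5 months at 0.75% → £4,176,000 × 0.75% × 5/12 = £13,050.0000
Total = £52,200.0000

£52,200.00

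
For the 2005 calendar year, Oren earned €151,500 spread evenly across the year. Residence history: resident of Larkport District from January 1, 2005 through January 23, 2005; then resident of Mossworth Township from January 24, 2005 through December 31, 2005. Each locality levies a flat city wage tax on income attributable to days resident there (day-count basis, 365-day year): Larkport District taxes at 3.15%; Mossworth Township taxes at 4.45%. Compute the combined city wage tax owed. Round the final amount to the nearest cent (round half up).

€6,617.64

Larkport District, January 1 – January 23, 2005: 23 days → €151,500 × 3.15% × 23/365 = €300.7171
Mossworth Township, January 24 – December 31, 2005: 342 days → €151,500 × 4.45% × 342/365 = €6,316.9274
Total = €6,617.6445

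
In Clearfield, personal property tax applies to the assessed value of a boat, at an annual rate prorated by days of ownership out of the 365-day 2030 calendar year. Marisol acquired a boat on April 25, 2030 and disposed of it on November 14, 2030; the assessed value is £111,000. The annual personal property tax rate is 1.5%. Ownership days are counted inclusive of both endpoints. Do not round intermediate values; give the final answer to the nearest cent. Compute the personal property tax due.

Days held (April 25 – November 14, 2030): 204 out of 365
Tax = £111,000 × 1.5% × 204/365 = £930.5753

£930.58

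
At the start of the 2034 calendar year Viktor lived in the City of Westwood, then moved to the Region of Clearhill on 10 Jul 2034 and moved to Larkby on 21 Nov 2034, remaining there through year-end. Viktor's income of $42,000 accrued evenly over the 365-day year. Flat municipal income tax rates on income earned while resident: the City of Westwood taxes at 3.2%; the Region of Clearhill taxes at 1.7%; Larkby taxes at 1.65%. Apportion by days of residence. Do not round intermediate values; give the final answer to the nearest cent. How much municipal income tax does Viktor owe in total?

$1,039.59

The City of Westwood, 1 Jan – 9 Jul 2034: 190 days → $42,000 × 3.2% × 190/365 = $699.6164
The Region of Clearhill, 10 Jul – 20 Nov 2034: 134 days → $42,000 × 1.7% × 134/365 = $262.1260
Larkby, 21 Nov – 31 Dec 2034: 41 days → $42,000 × 1.65% × 41/365 = $77.8438
Total = $1,039.5863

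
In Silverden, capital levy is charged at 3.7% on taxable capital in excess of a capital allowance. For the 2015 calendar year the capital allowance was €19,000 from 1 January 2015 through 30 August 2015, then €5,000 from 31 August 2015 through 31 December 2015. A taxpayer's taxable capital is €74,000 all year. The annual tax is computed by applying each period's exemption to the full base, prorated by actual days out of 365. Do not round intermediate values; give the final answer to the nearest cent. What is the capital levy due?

1 January – 30 August 2015: 242 days, exemption €19,000 → (€74,000 − €19,000) × 3.7% × 242/365 = €1,349.2329
31 August – 31 December 2015: 123 days, exemption €5,000 → (€74,000 − €5,000) × 3.7% × 123/365 = €860.3260
Total = €2,209.5589

€2,209.56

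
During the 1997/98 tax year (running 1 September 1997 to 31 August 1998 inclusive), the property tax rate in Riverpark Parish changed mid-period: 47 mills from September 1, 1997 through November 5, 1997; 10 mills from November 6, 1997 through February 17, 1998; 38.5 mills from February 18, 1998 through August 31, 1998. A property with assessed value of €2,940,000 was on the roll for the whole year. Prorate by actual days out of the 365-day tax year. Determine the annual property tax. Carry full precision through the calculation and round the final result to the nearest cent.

September 1 – November 5, 1997: 66 days at 47 mills → €2,940,000 × 4.7% × 66/365 = €24,985.9726
November 6, 1997 – February 17, 1998: 104 days at 10 mills → €2,940,000 × 1% × 104/365 = €8,376.9863
February 18 – August 31, 1998: 195 days at 38.5 mills → €2,940,000 × 3.85% × 195/365 = €60,471.3699
Total = €93,834.3288

€93,834.33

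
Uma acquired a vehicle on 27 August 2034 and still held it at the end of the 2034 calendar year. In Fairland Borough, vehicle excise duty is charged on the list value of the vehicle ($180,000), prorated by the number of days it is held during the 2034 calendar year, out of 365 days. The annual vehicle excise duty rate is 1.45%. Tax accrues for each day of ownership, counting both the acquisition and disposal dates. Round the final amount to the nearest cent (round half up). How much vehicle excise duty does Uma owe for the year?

$908.14

Days held (27 August – 31 December 2034): 127 out of 365
Tax = $180,000 × 1.45% × 127/365 = $908.1370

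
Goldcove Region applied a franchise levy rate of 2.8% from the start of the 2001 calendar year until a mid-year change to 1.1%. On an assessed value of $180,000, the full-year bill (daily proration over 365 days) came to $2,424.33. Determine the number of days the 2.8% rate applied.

Let d = days at the first rate; then 365 − d days at the second rate.
$180,000 × [2.8%·d + 1.1%·(365−d)] / 365 = $2,424.33
Solving gives d = 53, so the new rate took effect on 23 Feb 2001.

53 days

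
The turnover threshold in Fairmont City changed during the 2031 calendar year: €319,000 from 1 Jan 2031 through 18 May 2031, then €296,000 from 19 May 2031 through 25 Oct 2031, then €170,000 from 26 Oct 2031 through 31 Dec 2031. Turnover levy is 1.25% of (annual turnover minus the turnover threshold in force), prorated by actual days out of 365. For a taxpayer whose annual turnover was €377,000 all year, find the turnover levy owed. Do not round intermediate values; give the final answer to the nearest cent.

€1,192.91

1 Jan – 18 May 2031: 138 days, exemption €319,000 → (€377,000 − €319,000) × 1.25% × 138/365 = €274.1096
19 May – 25 Oct 2031: 160 days, exemption €296,000 → (€377,000 − €296,000) × 1.25% × 160/365 = €443.8356
26 Oct – 31 Dec 2031: 67 days, exemption €170,000 → (€377,000 − €170,000) × 1.25% × 67/365 = €474.9658
Total = €1,192.9110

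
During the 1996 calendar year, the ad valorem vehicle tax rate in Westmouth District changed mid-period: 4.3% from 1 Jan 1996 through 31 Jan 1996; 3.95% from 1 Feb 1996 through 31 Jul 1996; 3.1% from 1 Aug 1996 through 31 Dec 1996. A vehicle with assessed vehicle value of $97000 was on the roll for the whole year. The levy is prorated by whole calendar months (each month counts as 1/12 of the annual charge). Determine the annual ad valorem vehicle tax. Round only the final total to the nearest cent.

$3516.25

1 Jan – 31 Jan 1996: 1 month at 4.3% → $97000 × 4.3% × 1/12 = $347.5833
1 Feb – 31 Jul 1996: 6 months at 3.95% → $97000 × 3.95% × 6/12 = $1915.7500
1 Aug – 31 Dec 1996: 5 months at 3.1% → $97000 × 3.1% × 5/12 = $1252.9167
Total = $3516.2500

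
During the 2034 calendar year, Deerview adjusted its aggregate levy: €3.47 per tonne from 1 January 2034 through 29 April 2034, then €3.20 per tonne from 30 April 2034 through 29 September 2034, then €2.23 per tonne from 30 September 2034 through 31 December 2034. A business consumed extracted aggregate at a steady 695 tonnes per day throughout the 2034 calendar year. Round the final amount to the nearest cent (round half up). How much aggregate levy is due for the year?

€771,394.40

1 January – 29 April 2034: 119 days × 695 tonnes/day = 82,705 tonnes at €3.47/tonne → €286,986.35
30 April – 29 September 2034: 153 days × 695 tonnes/day = 106,335 tonnes at €3.20/tonne → €340,272.00
30 September – 31 December 2034: 93 days × 695 tonnes/day = 64,635 tonnes at €2.23/tonne → €144,136.05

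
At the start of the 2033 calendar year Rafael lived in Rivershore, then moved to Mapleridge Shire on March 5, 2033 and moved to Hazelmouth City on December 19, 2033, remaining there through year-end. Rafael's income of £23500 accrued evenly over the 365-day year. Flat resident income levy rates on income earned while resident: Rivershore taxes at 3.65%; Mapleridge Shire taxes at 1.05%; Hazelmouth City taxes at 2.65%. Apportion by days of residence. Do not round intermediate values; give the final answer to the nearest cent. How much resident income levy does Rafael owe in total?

£365.60

Rivershore, January 1 – March 4, 2033: 63 days → £23500 × 3.65% × 63/365 = £148.0500
Mapleridge Shire, March 5 – December 18, 2033: 289 days → £23500 × 1.05% × 289/365 = £195.3719
Hazelmouth City, December 19 – December 31, 2033: 13 days → £23500 × 2.65% × 13/365 = £22.1801
Total = £365.6021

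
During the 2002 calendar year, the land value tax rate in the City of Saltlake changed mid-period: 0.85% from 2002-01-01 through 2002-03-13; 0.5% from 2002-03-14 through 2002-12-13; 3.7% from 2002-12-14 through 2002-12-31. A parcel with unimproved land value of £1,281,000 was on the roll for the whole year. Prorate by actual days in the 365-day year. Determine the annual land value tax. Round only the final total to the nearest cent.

2002-01-01 to 2002-03-13: 72 days at 0.85% → £1,281,000 × 0.85% × 72/365 = £2,147.8685
2002-03-14 to 2002-12-13: 275 days at 0.5% → £1,281,000 × 0.5% × 275/365 = £4,825.6849
2002-12-14 to 2002-12-31: 18 days at 3.7% → £1,281,000 × 3.7% × 18/365 = £2,337.3863
Total = £9,310.9397

£9,310.94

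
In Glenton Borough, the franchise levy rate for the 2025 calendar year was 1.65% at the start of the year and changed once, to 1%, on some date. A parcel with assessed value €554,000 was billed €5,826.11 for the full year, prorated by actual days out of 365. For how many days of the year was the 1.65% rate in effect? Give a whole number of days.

29 days

Let d = days at the first rate; then 365 − d days at the second rate.
€554,000 × [1.65%·d + 1%·(365−d)] / 365 = €5,826.11
Solving gives d = 29, so the new rate took effect on 30 Jan 2025.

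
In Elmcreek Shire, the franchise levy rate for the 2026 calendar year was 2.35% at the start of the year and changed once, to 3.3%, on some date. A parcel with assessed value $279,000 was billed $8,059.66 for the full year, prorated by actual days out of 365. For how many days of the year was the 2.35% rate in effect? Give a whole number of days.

158 days

Let d = days at the first rate; then 365 − d days at the second rate.
$279,000 × [2.35%·d + 3.3%·(365−d)] / 365 = $8,059.66
Solving gives d = 158, so the new rate took effect on 8 Jun 2026.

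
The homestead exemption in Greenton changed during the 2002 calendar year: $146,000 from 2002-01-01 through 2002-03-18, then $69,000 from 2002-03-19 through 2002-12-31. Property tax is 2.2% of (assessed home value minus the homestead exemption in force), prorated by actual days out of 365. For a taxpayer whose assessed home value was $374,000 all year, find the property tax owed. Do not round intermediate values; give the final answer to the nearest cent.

2002-01-01 to 2002-03-18: 77 days, exemption $146,000 → ($374,000 − $146,000) × 2.2% × 77/365 = $1,058.1699
2002-03-19 to 2002-12-31: 288 days, exemption $69,000 → ($374,000 − $69,000) × 2.2% × 288/365 = $5,294.4658
Total = $6,352.6356

$6,352.64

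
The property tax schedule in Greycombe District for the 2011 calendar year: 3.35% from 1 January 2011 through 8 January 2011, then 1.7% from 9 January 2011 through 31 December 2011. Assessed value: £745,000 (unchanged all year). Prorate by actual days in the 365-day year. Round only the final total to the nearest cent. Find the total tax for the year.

1 January – 8 January 2011: 8 days at 3.35% → £745,000 × 3.35% × 8/365 = £547.0137
9 January – 31 December 2011: 357 days at 1.7% → £745,000 × 1.7% × 357/365 = £12,387.4110
Total = £12,934.4247

£12,934.42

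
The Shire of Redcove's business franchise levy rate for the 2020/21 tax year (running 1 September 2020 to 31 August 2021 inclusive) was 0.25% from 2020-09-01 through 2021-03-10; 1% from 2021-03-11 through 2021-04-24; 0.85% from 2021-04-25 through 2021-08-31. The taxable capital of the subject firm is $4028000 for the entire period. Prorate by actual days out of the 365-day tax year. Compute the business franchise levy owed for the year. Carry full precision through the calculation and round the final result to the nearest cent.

$22336.09

2020-09-01 to 2021-03-10: 191 days at 0.25% → $4028000 × 0.25% × 191/365 = $5269.5068
2021-03-11 to 2021-04-24: 45 days at 1% → $4028000 × 1% × 45/365 = $4966.0274
2021-04-25 to 2021-08-31: 129 days at 0.85% → $4028000 × 0.85% × 129/365 = $12100.5534
Total = $22336.0877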